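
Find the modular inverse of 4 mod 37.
Since 37 is prime, by Fermat 4^(-1) ≡ 4^{35} ≡ 28 mod 37. Verify: 4 × 28 = 112 ≡ 1 mod 37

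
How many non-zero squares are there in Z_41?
Exactly half the non-zero residues mod a prime are QRs: (41-1)/2 = 20.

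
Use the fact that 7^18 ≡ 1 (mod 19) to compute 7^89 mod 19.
By Fermat: 7^{18} ≡ 1 (mod 19). 89 = 4×18 + 17. So 7^{89} ≡ 7^{17} ≡ 11 (mod 19)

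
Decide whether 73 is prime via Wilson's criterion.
(72)! mod 73 = 72. Since 72 ≡ -1 (mod 73), 73 is prime.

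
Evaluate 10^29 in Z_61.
By repeated squaring mod 61: 10^{1}≡10, 10^{2}≡39, 10^{4}≡57, 10^{8}≡16, 10^{16}≡12. Then 10^{29} = 10^{16+8+4+1} ≡ 12 × 16 × 57 × 10 ≡ 6 mod 61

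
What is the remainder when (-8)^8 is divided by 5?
Using Fermat: (-8)^{4} ≡ 1 mod 5. 8 ≡ 0 mod 4. So (-8)^{8} ≡ (-8)^{0} ≡ 1 mod 5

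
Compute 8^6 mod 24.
By repeated squaring (mod 24): 8^{1}≡8, 8^{2}≡16, 8^{4}≡16. Then 8^{6} = 8^{4+2} ≡ 16 × 16 ≡ 16 (mod 24)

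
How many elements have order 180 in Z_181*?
Number of primitive roots mod 181 = φ(p-1) = φ(180) = 48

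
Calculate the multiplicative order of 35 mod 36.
Powers of 35 mod 36: 35^1≡35, 35^2≡1. Order = 2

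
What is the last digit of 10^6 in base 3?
Using Fermat: 10^{2} ≡ 1 (mod 3). 6 ≡ 0 (mod 2). So 10^{6} ≡ 10^{0} ≡ 1 (mod 3)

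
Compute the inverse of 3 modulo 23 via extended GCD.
Extended GCD: 3(8) + 23(-1) = 1. So 3^(-1) ≡ 8 mod 23. Verify: 3 × 8 = 24 ≡ 1 mod 23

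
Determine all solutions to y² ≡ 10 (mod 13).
The square roots of 10 mod 13 are 7 and 6. Verify: 7² = 49 ≡ 10 (mod 13)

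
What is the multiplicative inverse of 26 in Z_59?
Since 59 is prime, by Fermat 26^(-1) ≡ 26^{57} ≡ 25 mod 59. Verify: 26 × 25 = 650 ≡ 1 mod 59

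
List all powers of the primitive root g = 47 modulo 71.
47^1, 47^2, ..., 47^{70} mod 71: [47, 8, 21, 64, 26, 15, 66, 49, 31, 37, 35, 12, 67, 25, 39, 58, 28, 38, 11, 20, 17, 18, 65, 2, 23, 16, 42, 57, 52, 30, 61, 27, 62, 3, 70, 24, 63, 50, 7, 45, 56, 5, 22, 40, 34, 36, 59, 4, 46, 32, 13, 43, 33, 60, 51, 54, 53, 6, 69, 48, 55, 29, 14, 19, 41, 10, 44, 9, 68, 1]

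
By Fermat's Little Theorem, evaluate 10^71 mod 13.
By Fermat: 10^{12} ≡ 1 (mod 13). 71 = 5×12 + 11. So 10^{71} ≡ 10^{11} ≡ 4 (mod 13)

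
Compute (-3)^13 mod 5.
Using Fermat: (-3)^{4} ≡ 1 (mod 5). 13 ≡ 1 (mod 4). So (-3)^{13} ≡ (-3)^{1} ≡ 2 (mod 5)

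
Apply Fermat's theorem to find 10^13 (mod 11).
By Fermat: 10^{10} ≡ 1 (mod 11). So 10^{13} = 10^{10} · 10^{3} ≡ 10^{3} ≡ 10 (mod 11)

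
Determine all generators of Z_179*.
There are φ(178) = 88 primitive roots mod 179: {2, 6, 7, 8, 10, 11, 18, 21, 23, 24, 26, 28, 30, 32, 33, 34, 35, 37, 38, 40, 41, 44, 50, 53, 54, 55, 58, 62, 63, 69, 71, 72, 73, 78, 79, 84, 86, 90, 91, 92, 94, 96, 97, 98, 99, 102, 103, 104, 105, 109, 111, 112, 113, 114, 115, 118, 119, 120, 122, 123, 127, 128, 130, 131, 132, 133, 134, 136, 137, 140, 143, 148, 150, 152, 154, 157, 159, 160, 162, 163, 164, 165, 166, 167, 170, 174, 175, 176}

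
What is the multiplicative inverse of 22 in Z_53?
Since 53 is prime, by Fermat 22^(-1) ≡ 22^{51} ≡ 41 mod 53. Verify: 22 × 41 = 902 ≡ 1 mod 53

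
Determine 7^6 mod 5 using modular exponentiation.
Using Fermat: 7^{4} ≡ 1 mod 5. 6 ≡ 2 mod 4. So 7^{6} ≡ 7^{2} ≡ 4 mod 5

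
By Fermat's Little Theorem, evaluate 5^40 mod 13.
By Fermat: 5^{12} ≡ 1 (mod 13). 40 = 3×12 + 4. So 5^{40} ≡ 5^{4} ≡ 1 (mod 13)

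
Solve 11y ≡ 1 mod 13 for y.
Since 13 is prime, by Fermat 11^(-1) ≡ 11^{11} ≡ 6 mod 13. Verify: 11 × 6 = 66 ≡ 1 mod 13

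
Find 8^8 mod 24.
By repeated squaring mod 24: 8^{1}≡8, 8^{2}≡16, 8^{4}≡16, 8^{8}≡16. So 8^{8} ≡ 16 mod 24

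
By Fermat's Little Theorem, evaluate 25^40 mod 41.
By Fermat's Little Theorem, 25^{40} ≡ 1 mod 41 since 41 is prime and gcd(25, 41) = 1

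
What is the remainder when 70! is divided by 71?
By Wilson's theorem, (70)! ≡ -1 ≡ 70 (mod 71)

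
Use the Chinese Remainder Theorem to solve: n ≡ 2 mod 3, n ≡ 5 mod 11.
M = 3 × 11 = 33. M₁ = 11, y₁ ≡ 2 mod 3. M₂ = 3, y₂ ≡ 4 mod 11. n = 2×11×2 + 5×3×4 ≡ 5 mod 33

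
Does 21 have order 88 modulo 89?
21^{44} ≡ 1 (mod 89) and 44 < 88, so ord_89(21) = 44 ≠ 88 and 21 is not a primitive root.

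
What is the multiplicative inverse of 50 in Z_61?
Since 61 is prime, by Fermat 50^(-1) ≡ 50^{59} ≡ 11 (mod 61). Verify: 50 × 11 = 550 ≡ 1 (mod 61)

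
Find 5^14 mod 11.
Using Fermat: 5^{10} ≡ 1 mod 11. 14 ≡ 4 mod 10. So 5^{14} ≡ 5^{4} ≡ 9 mod 11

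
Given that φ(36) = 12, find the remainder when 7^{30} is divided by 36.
By Euler: 7^{12} ≡ 1 (mod 36) since gcd(7, 36) = 1. 30 = 2×12 + 6. So 7^{30} ≡ 7^{6} ≡ 1 (mod 36)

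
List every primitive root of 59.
There are φ(58) = 28 primitive roots mod 59: {2, 6, 8, 10, 11, 13, 14, 18, 23, 24, 30, 31, 32, 33, 34, 37, 38, 39, 40, 42, 43, 44, 47, 50, 52, 54, 55, 56}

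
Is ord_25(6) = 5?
Powers of 6 mod 25: 6^1≡6, 6^2≡11, 6^3≡16, 6^4≡21, 6^5≡1. First k with 6^k≡1 is k=5. Yes, ord_25(6) = 5.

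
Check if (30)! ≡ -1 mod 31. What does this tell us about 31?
(30)! mod 31 = 30. Since this equals -1 mod 31, Wilson confirms 31 is prime.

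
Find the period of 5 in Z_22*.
Powers of 5 mod 22: 5^1≡5, 5^2≡3, 5^3≡15, 5^4≡9, 5^5≡1. Order = 5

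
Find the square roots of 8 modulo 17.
The square roots of 8 mod 17 are 12 and 5. Verify: 12² = 144 ≡ 8 mod 17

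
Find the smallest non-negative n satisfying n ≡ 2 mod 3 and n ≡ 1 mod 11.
M = 3 × 11 = 33. M₁ = 11, y₁ ≡ 2 mod 3. M₂ = 3, y₂ ≡ 4 mod 11. n = 2×11×2 + 1×3×4 ≡ 23 mod 33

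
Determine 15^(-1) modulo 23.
Since 23 is prime, by Fermat 15^(-1) ≡ 15^{21} ≡ 20 mod 23. Verify: 15 × 20 = 300 ≡ 1 mod 23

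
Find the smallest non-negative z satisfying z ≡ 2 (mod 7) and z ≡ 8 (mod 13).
M = 7 × 13 = 91. M₁ = 13, y₁ ≡ 6 (mod 7). M₂ = 7, y₂ ≡ 2 (mod 13). z = 2×13×6 + 8×7×2 ≡ 86 (mod 91)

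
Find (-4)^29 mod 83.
By repeated squaring mod 83: (-4)^{1}≡79, (-4)^{2}≡16, (-4)^{4}≡7, (-4)^{8}≡49, (-4)^{16}≡77. Then (-4)^{29} = (-4)^{16+8+4+1} ≡ 77 × 49 × 7 × 79 ≡ 15 mod 83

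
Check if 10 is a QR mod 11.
By Euler's criterion: 10^{5} ≡ 10 (mod 11). Since this equals -1 (≡ 10), 10 is not a QR.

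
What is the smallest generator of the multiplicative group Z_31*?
g = 3. For each prime q|30: 3^{15}≡30, 3^{10}≡25, 3^{6}≡16, none ≡ 1, so ord_31(3) = 30 and 3 is a primitive root.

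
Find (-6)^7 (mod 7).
Using Fermat: (-6)^{6} ≡ 1 (mod 7). 7 ≡ 1 (mod 6). So (-6)^{7} ≡ (-6)^{1} ≡ 1 (mod 7)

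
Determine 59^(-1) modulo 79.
Since 79 is prime, by Fermat 59^(-1) ≡ 59^{77} ≡ 75 (mod 79). Verify: 59 × 75 = 4425 ≡ 1 (mod 79)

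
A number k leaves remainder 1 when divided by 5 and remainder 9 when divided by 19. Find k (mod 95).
M = 5 × 19 = 95. M₁ = 19, y₁ ≡ 4 (mod 5). M₂ = 5, y₂ ≡ 4 (mod 19). k = 1×19×4 + 9×5×4 ≡ 66 (mod 95)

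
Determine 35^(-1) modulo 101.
Since 101 is prime, by Fermat 35^(-1) ≡ 35^{99} ≡ 26 (mod 101). Verify: 35 × 26 = 910 ≡ 1 (mod 101)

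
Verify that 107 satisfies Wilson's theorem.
(106)! mod 107 = 106. Since this equals -1 mod 107, Wilson confirms 107 is prime.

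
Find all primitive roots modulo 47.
There are φ(46) = 22 primitive roots mod 47: {5, 10, 11, 13, 15, 19, 20, 22, 23, 26, 29, 30, 31, 33, 35, 38, 39, 40, 41, 43, 44, 45}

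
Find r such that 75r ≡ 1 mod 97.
Since 97 is prime, by Fermat 75^(-1) ≡ 75^{95} ≡ 22 mod 97. Verify: 75 × 22 = 1650 ≡ 1 mod 97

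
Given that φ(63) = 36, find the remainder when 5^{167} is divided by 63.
By Euler: 5^{36} ≡ 1 (mod 63) since gcd(5, 63) = 1. 167 = 4×36 + 23. So 5^{167} ≡ 5^{23} ≡ 38 (mod 63)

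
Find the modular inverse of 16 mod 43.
Since 43 is prime, by Fermat 16^(-1) ≡ 16^{41} ≡ 35 mod 43. Verify: 16 × 35 = 560 ≡ 1 mod 43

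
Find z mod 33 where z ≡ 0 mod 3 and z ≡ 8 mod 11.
M = 3 × 11 = 33. M₁ = 11, y₁ ≡ 2 mod 3. M₂ = 3, y₂ ≡ 4 mod 11. z = 0×11×2 + 8×3×4 ≡ 30 mod 33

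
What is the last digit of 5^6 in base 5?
By repeated squaring mod 5: 5^{1}≡0, 5^{2}≡0, 5^{4}≡0. Then 5^{6} = 5^{4+2} ≡ 0 × 0 ≡ 0 mod 5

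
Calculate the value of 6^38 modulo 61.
By repeated squaring mod 61: 6^{1}≡6, 6^{2}≡36, 6^{4}≡15, 6^{8}≡42, 6^{16}≡56, 6^{32}≡25. Then 6^{38} = 6^{32+4+2} ≡ 25 × 15 × 36 ≡ 19 mod 61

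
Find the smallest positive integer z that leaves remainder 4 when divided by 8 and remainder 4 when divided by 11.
M = 8 × 11 = 88. M₁ = 11, y₁ ≡ 3 mod 8. M₂ = 8, y₂ ≡ 7 mod 11. z = 4×11×3 + 4×8×7 ≡ 4 mod 88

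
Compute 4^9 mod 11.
By repeated squaring (mod 11): 4^{1}≡4, 4^{2}≡5, 4^{4}≡3, 4^{8}≡9. Then 4^{9} = 4^{8+1} ≡ 9 × 4 ≡ 3 (mod 11)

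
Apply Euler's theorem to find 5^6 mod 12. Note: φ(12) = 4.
By Euler: 5^{4} ≡ 1 mod 12 since gcd(5, 12) = 1. 6 = 1×4 + 2. So 5^{6} ≡ 5^{2} ≡ 1 mod 12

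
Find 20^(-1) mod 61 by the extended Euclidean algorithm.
Extended GCD: 20(-3) + 61(1) = 1. So 20^(-1) ≡ -3 ≡ 58 mod 61. Verify: 20 × 58 = 1160 ≡ 1 mod 61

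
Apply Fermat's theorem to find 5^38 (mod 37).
By Fermat: 5^{36} ≡ 1 (mod 37). So 5^{38} = 5^{36} · 5^{2} ≡ 5^{2} ≡ 25 (mod 37)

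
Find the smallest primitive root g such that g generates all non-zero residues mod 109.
g = 6. Powers: [6, 36, 107, 97, 37, 4, 24, 35, 101, 61, ...] generates all 108 non-zero residues.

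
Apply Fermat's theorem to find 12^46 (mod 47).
By Fermat's Little Theorem, 12^{46} ≡ 1 (mod 47) since 47 is prime and gcd(12, 47) = 1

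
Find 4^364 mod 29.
Using Fermat: 4^{28} ≡ 1 mod 29. 364 ≡ 0 mod 28. So 4^{364} ≡ 4^{0} ≡ 1 mod 29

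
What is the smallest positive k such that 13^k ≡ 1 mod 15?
Powers of 13 mod 15: 13^1≡13, 13^2≡4, 13^3≡7, 13^4≡1. ord_15(13) = 4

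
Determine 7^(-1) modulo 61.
Since 61 is prime, by Fermat 7^(-1) ≡ 7^{59} ≡ 35 mod 61. Verify: 7 × 35 = 245 ≡ 1 mod 61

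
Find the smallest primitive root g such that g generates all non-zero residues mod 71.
g = 7. Powers: [7, 49, 59, 58, 51, 2, 14, ...] generates all 70 non-zero residues.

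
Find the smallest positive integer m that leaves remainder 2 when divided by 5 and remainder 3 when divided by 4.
M = 5 × 4 = 20. M₁ = 4, y₁ ≡ 4 (mod 5). M₂ = 5, y₂ ≡ 1 (mod 4). m = 2×4×4 + 3×5×1 ≡ 7 (mod 20)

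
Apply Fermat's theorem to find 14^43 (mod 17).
By Fermat: 14^{16} ≡ 1 (mod 17). 43 = 2×16 + 11. So 14^{43} ≡ 14^{11} ≡ 10 (mod 17)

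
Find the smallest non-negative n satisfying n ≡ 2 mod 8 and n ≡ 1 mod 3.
M = 8 × 3 = 24. M₁ = 3, y₁ ≡ 3 mod 8. M₂ = 8, y₂ ≡ 2 mod 3. n = 2×3×3 + 1×8×2 ≡ 10 mod 24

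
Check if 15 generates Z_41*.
ord_41(15) divides 40. For each prime q|40: 15^{20}≡40, 15^{8}≡18, none ≡ 1. So 15 has order 40 and is a primitive root mod 41.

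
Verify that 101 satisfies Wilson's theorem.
(100)! mod 101 = 100. Since this equals -1 mod 101, Wilson confirms 101 is prime.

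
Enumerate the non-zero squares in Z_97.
QRs mod 97: {1, 2, 3, 4, 6, 8, 9, 11, 12, 16, 18, 22, 24, 25, 27, 31, 32, 33, 35, 36, 43, 44, 47, 48, 49, 50, 53, 54, 61, 62, 64, 65, 66, 70, 72, 73, 75, 79, 81, 85, 86, 88, 89, 91, 93, 94, 95, 96}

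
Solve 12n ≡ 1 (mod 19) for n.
Since 19 is prime, by Fermat 12^(-1) ≡ 12^{17} ≡ 8 (mod 19). Verify: 12 × 8 = 96 ≡ 1 (mod 19)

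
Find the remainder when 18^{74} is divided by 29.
By Fermat: 18^{28} ≡ 1 mod 29. 74 = 2×28 + 18. So 18^{74} ≡ 18^{18} ≡ 4 mod 29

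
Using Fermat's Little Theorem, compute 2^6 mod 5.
By Fermat: 2^{4} ≡ 1 (mod 5). So 2^{6} = 2^{4} · 2^{2} ≡ 2^{2} ≡ 4 (mod 5)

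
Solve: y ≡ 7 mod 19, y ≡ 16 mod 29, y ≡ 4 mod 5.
M = 19 × 29 × 5 = 2755. M₁ = 145, y₁ ≡ 8 mod 19. M₂ = 95, y₂ ≡ 11 mod 29. M₃ = 551, y₃ ≡ 1 mod 5. y = 7×145×8 + 16×95×11 + 4×551×1 ≡ 2249 mod 2755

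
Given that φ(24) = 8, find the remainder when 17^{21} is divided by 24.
By Euler: 17^{8} ≡ 1 (mod 24) since gcd(17, 24) = 1. 21 = 2×8 + 5. So 17^{21} ≡ 17^{5} ≡ 17 (mod 24)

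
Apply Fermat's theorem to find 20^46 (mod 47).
By Fermat's Little Theorem, 20^{46} ≡ 1 (mod 47) since 47 is prime and gcd(20, 47) = 1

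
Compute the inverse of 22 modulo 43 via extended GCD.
Extended GCD: 22(2) + 43(-1) = 1. So 22^(-1) ≡ 2 (mod 43). Verify: 22 × 2 = 44 ≡ 1 (mod 43)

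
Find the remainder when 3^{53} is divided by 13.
By Fermat: 3^{12} ≡ 1 (mod 13). 53 = 4×12 + 5. So 3^{53} ≡ 3^{5} ≡ 9 (mod 13)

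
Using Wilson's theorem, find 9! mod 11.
(10)! = (9)! × (10) ≡ -1 (mod 11). So (9)! ≡ -1 × (10)^(-1) ≡ (-1)×(-1) = 1 (mod 11)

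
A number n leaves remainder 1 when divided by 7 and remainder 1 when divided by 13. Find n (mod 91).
M = 7 × 13 = 91. M₁ = 13, y₁ ≡ 6 (mod 7). M₂ = 7, y₂ ≡ 2 (mod 13). n = 1×13×6 + 1×7×2 ≡ 1 (mod 91)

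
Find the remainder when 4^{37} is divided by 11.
By Fermat: 4^{10} ≡ 1 (mod 11). 37 = 3×10 + 7. So 4^{37} ≡ 4^{7} ≡ 5 (mod 11)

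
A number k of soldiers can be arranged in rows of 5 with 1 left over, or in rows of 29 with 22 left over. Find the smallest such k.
M = 5 × 29 = 145. M₁ = 29, y₁ ≡ 4 (mod 5). M₂ = 5, y₂ ≡ 6 (mod 29). k = 1×29×4 + 22×5×6 ≡ 51 (mod 145)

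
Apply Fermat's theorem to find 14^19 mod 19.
By Fermat: 14^{18} ≡ 1 mod 19. So 14^{19} = 14^{18} · 14^{1} ≡ 14^{1} ≡ 14 mod 19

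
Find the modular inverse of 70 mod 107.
Since 107 is prime, by Fermat 70^(-1) ≡ 70^{105} ≡ 26 mod 107. Verify: 70 × 26 = 1820 ≡ 1 mod 107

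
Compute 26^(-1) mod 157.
Since 157 is prime, by Fermat 26^(-1) ≡ 26^{155} ≡ 151 mod 157. Verify: 26 × 151 = 3926 ≡ 1 mod 157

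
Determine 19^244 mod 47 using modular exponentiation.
Using Fermat: 19^{46} ≡ 1 mod 47. 244 ≡ 14 mod 46. So 19^{244} ≡ 19^{14} ≡ 7 mod 47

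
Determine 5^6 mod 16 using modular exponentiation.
By repeated squaring (mod 16): 5^{1}≡5, 5^{2}≡9, 5^{4}≡1. Then 5^{6} = 5^{4+2} ≡ 1 × 9 ≡ 9 (mod 16)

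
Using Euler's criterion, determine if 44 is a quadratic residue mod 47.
By Euler's criterion: 44^{23} ≡ 46 (mod 47). Since this equals -1 (≡ 46), 44 is not a QR.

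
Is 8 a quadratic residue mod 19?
By Euler's criterion: 8^{9} ≡ 18 (mod 19). Since this equals -1 (≡ 18), 8 is not a QR.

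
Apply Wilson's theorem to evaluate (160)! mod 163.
(162)! = (160)! × (161) × (162) ≡ -1 (mod 163). So (160)! ≡ -1 × [(162)(161)]^(-1) ≡ 81 (mod 163)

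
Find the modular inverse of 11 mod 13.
Since 13 is prime, by Fermat 11^(-1) ≡ 11^{11} ≡ 6 (mod 13). Verify: 11 × 6 = 66 ≡ 1 (mod 13)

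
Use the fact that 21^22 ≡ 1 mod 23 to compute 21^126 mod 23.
By Fermat: 21^{22} ≡ 1 mod 23. 126 = 5×22 + 16. So 21^{126} ≡ 21^{16} ≡ 9 mod 23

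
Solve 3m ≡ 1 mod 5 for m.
Since 5 is prime, by Fermat 3^(-1) ≡ 3^{3} ≡ 2 mod 5. Verify: 3 × 2 = 6 ≡ 1 mod 5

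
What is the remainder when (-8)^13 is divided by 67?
By repeated squaring (mod 67): (-8)^{1}≡59, (-8)^{2}≡64, (-8)^{4}≡9, (-8)^{8}≡14. Then (-8)^{13} = (-8)^{8+4+1} ≡ 14 × 9 × 59 ≡ 64 (mod 67)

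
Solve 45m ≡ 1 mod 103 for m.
Since 103 is prime, by Fermat 45^(-1) ≡ 45^{101} ≡ 87 mod 103. Verify: 45 × 87 = 3915 ≡ 1 mod 103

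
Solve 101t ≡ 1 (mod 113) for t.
Since 113 is prime, by Fermat 101^(-1) ≡ 101^{111} ≡ 47 (mod 113). Verify: 101 × 47 = 4747 ≡ 1 (mod 113)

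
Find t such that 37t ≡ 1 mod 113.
Since 113 is prime, by Fermat 37^(-1) ≡ 37^{111} ≡ 55 mod 113. Verify: 37 × 55 = 2035 ≡ 1 mod 113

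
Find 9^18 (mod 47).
By repeated squaring (mod 47): 9^{1}≡9, 9^{2}≡34, 9^{4}≡28, 9^{8}≡32, 9^{16}≡37. Then 9^{18} = 9^{16+2} ≡ 37 × 34 ≡ 36 (mod 47)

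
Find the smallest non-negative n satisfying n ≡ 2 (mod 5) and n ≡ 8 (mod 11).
M = 5 × 11 = 55. M₁ = 11, y₁ ≡ 1 (mod 5). M₂ = 5, y₂ ≡ 9 (mod 11). n = 2×11×1 + 8×5×9 ≡ 52 (mod 55)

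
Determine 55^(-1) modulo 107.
Since 107 is prime, by Fermat 55^(-1) ≡ 55^{105} ≡ 72 (mod 107). Verify: 55 × 72 = 3960 ≡ 1 (mod 107)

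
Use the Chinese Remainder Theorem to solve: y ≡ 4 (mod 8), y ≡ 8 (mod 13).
M = 8 × 13 = 104. M₁ = 13, y₁ ≡ 5 (mod 8). M₂ = 8, y₂ ≡ 5 (mod 13). y = 4×13×5 + 8×8×5 ≡ 60 (mod 104)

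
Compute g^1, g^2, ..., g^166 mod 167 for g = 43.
43^1, 43^2, ..., 43^{166} mod 167: [43, 12, 15, 144, 13, 58, 156, 28, 35, 2, 86, 24, 30, 121, 26, 116, 145, 56, 70, 4, 5, 48, 60, 75, 52, 65, 123, 112, 140, 8, 10, 96, 120, 150, 104, 130, 79, 57, 113, 16, 20, 25, 73, 133, 41, 93, 158, 114, 59, 32, 40, 50, 146, 99, 82, 19, 149, 61, 118, 64, 80, 100, 125, 31, 164, 38, 131, 122, 69, 128, 160, 33, 83, 62, 161, 76, 95, 77, 138, 89, 153, 66, 166, 124, 155, 152, 23, 154, 109, 11, 139, 132, 165, 81, 143, 137, 46, 141, 51, 22, 111, 97, 163, 162, 119, 107, 92, 115, 102, 44, 55, 27, 159, 157, 71, 47, 17, 63, 37, 88, 110, 54, 151, 147, 142, 94, 34, 126, 74, 9, 53, 108, 135, 127, 117, 21, 68, 85, 148, 18, 106, 49, 103, 87, 67, 42, 136, 3, 129, 36, 45, 98, 39, 7, 134, 84, 105, 6, 91, 72, 90, 29, 78, 14, 101, 1]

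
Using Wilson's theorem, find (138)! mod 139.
By Wilson's theorem, (138)! ≡ -1 ≡ 138 (mod 139)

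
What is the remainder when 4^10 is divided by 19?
By repeated squaring mod 19: 4^{1}≡4, 4^{2}≡16, 4^{4}≡9, 4^{8}≡5. Then 4^{10} = 4^{8+2} ≡ 5 × 16 ≡ 4 mod 19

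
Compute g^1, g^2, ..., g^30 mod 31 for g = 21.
21^1, 21^2, ..., 21^{30} mod 31: [21, 7, 23, 18, 6, 2, 11, 14, 15, 5, 12, 4, 22, 28, 30, 10, 24, 8, 13, 25, 29, 20, 17, 16, 26, 19, 27, 9, 3, 1]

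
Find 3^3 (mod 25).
3^{3} = 27 ≡ 2 (mod 25)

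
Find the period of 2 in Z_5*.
Powers of 2 mod 5: 2^1≡2, 2^2≡4, 2^3≡3, 2^4≡1. So the order of 2 is 4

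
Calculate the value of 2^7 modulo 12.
By repeated squaring mod 12: 2^{1}≡2, 2^{2}≡4, 2^{4}≡4. Then 2^{7} = 2^{4+2+1} ≡ 4 × 4 × 2 ≡ 8 mod 12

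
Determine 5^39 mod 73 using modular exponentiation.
By repeated squaring mod 73: 5^{1}≡5, 5^{2}≡25, 5^{4}≡41, 5^{8}≡2, 5^{16}≡4, 5^{32}≡16. Then 5^{39} = 5^{32+4+2+1} ≡ 16 × 41 × 25 × 5 ≡ 21 mod 73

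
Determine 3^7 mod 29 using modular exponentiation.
By repeated squaring mod 29: 3^{1}≡3, 3^{2}≡9, 3^{4}≡23. Then 3^{7} = 3^{4+2+1} ≡ 23 × 9 × 3 ≡ 12 mod 29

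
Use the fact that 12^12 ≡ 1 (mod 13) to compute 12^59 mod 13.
By Fermat: 12^{12} ≡ 1 (mod 13). 59 = 4×12 + 11. So 12^{59} ≡ 12^{11} ≡ 12 (mod 13)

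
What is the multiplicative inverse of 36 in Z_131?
Since 131 is prime, by Fermat 36^(-1) ≡ 36^{129} ≡ 91 (mod 131). Verify: 36 × 91 = 3276 ≡ 1 (mod 131)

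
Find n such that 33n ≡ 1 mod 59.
Since 59 is prime, by Fermat 33^(-1) ≡ 33^{57} ≡ 34 mod 59. Verify: 33 × 34 = 1122 ≡ 1 mod 59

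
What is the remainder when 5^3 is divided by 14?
5^{3} = 125 ≡ 13 (mod 14)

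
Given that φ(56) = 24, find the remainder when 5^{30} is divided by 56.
By Euler: 5^{24} ≡ 1 mod 56 since gcd(5, 56) = 1. 30 = 1×24 + 6. So 5^{30} ≡ 5^{6} ≡ 1 mod 56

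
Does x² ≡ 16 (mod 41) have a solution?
By Euler's criterion: 16^{20} ≡ 1 (mod 41). Since this equals 1, 16 is a QR.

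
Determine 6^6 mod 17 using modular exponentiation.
By repeated squaring (mod 17): 6^{1}≡6, 6^{2}≡2, 6^{4}≡4. Then 6^{6} = 6^{4+2} ≡ 4 × 2 ≡ 8 (mod 17)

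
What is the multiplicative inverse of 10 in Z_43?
Since 43 is prime, by Fermat 10^(-1) ≡ 10^{41} ≡ 13 (mod 43). Verify: 10 × 13 = 130 ≡ 1 (mod 43)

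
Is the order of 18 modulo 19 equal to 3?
Powers of 18 mod 19: 18^1≡18, 18^2≡1. Already 18^2≡1, so the order is 2 < 3. No, the actual order is 2.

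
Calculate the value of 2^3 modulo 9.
2^{3} = 8 ≡ 8 mod 9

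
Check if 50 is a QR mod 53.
By Euler's criterion: 50^{26} ≡ 52 (mod 53). Since this equals -1 (≡ 52), 50 is not a QR.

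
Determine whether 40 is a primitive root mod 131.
ord_131(40) divides 130. For each prime q|130: 40^{65}≡130, 40^{26}≡89, 40^{10}≡112, none ≡ 1. So 40 has order 130 and is a primitive root mod 131.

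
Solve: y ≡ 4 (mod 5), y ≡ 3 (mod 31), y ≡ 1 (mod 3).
M = 5 × 31 × 3 = 465. M₁ = 93, y₁ ≡ 2 (mod 5). M₂ = 15, y₂ ≡ 29 (mod 31). M₃ = 155, y₃ ≡ 2 (mod 3). y = 4×93×2 + 3×15×29 + 1×155×2 ≡ 34 (mod 465)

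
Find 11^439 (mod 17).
Using Fermat: 11^{16} ≡ 1 (mod 17). 439 ≡ 7 (mod 16). So 11^{439} ≡ 11^{7} ≡ 3 (mod 17)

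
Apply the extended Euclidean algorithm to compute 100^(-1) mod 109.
Extended GCD: 100(12) + 109(-11) = 1. So 100^(-1) ≡ 12 (mod 109). Verify: 100 × 12 = 1200 ≡ 1 (mod 109)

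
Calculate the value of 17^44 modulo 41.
Using Fermat: 17^{40} ≡ 1 mod 41. 44 ≡ 4 mod 40. So 17^{44} ≡ 17^{4} ≡ 4 mod 41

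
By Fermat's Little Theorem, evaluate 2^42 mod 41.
By Fermat: 2^{40} ≡ 1 (mod 41). So 2^{42} = 2^{40} · 2^{2} ≡ 2^{2} ≡ 4 (mod 41)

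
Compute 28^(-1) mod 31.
Since 31 is prime, by Fermat 28^(-1) ≡ 28^{29} ≡ 10 mod 31. Verify: 28 × 10 = 280 ≡ 1 mod 31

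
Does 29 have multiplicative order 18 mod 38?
Powers of 29 mod 38: 29^1≡29, 29^2≡5, 29^3≡31, 29^4≡25, 29^5≡3, 29^6≡11, 29^7≡15, 29^8≡17, 29^9≡37, 29^10≡9, 29^11≡33, 29^12≡7, 29^13≡13, 29^14≡35, 29^15≡27, 29^16≡23, 29^17≡21, 29^18≡1. First k with 29^k≡1 is k=18. Yes, ord_38(29) = 18.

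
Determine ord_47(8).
Powers of 8 mod 47: 8^1≡8, 8^2≡17, 8^3≡42, 8^4≡7, 8^5≡9, 8^6≡25, 8^7≡12, 8^8≡2, 8^9≡16, 8^10≡34, 8^11≡37, 8^12≡14, 8^13≡18, 8^14≡3, 8^15≡24, 8^16≡4, 8^17≡32, 8^18≡21, 8^19≡27, 8^20≡28, 8^21≡36, 8^22≡6, 8^23≡1. Order = 23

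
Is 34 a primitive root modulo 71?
34^{14} ≡ 1 (mod 71) and 14 < 70, so ord_71(34) = 14 ≠ 70 and 34 is not a primitive root.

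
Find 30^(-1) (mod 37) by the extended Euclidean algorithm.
Extended GCD: 30(-16) + 37(13) = 1. So 30^(-1) ≡ -16 ≡ 21 (mod 37). Verify: 30 × 21 = 630 ≡ 1 (mod 37)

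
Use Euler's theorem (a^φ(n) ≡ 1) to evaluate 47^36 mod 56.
By Euler: 47^{24} ≡ 1 mod 56 since gcd(47, 56) = 1. 36 = 1×24 + 12. So 47^{36} ≡ 47^{12} ≡ 1 mod 56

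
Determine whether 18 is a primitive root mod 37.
ord_37(18) divides 36. For each prime q|36: 18^{18}≡36, 18^{12}≡10, none ≡ 1. So 18 has order 36 and is a primitive root mod 37.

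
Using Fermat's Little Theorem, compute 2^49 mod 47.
By Fermat: 2^{46} ≡ 1 mod 47. So 2^{49} = 2^{46} · 2^{3} ≡ 2^{3} ≡ 8 mod 47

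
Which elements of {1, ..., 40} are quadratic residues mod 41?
QRs mod 41: {1, 2, 4, 5, 8, 9, 10, 16, 18, 20, 21, 23, 25, 31, 32, 33, 36, 37, 39, 40}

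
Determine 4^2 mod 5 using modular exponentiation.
4^{2} = 16 ≡ 1 (mod 5)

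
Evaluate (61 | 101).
(61/101) = 61^{50} mod 101 = -1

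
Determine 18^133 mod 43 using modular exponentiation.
Using Fermat: 18^{42} ≡ 1 mod 43. 133 ≡ 7 mod 42. So 18^{133} ≡ 18^{7} ≡ 7 mod 43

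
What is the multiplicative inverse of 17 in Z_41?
Since 41 is prime, by Fermat 17^(-1) ≡ 17^{39} ≡ 29 mod 41. Verify: 17 × 29 = 493 ≡ 1 mod 41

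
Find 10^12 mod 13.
Using Fermat: 10^{12} ≡ 1 mod 13. 12 ≡ 0 mod 12. So 10^{12} ≡ 10^{0} ≡ 1 mod 13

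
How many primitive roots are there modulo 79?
There are φ(79-1) = φ(78) = 24 primitive roots modulo 79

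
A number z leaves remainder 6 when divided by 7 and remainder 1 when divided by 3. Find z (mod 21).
M = 7 × 3 = 21. M₁ = 3, y₁ ≡ 5 (mod 7). M₂ = 7, y₂ ≡ 1 (mod 3). z = 6×3×5 + 1×7×1 ≡ 13 (mod 21)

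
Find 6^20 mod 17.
Using Fermat: 6^{16} ≡ 1 mod 17. 20 ≡ 4 mod 16. So 6^{20} ≡ 6^{4} ≡ 4 mod 17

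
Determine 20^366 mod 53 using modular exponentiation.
Using Fermat: 20^{52} ≡ 1 (mod 53). 366 ≡ 2 (mod 52). So 20^{366} ≡ 20^{2} ≡ 29 (mod 53)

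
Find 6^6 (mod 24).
By repeated squaring (mod 24): 6^{1}≡6, 6^{2}≡12, 6^{4}≡0. Then 6^{6} = 6^{4+2} ≡ 0 × 12 ≡ 0 (mod 24)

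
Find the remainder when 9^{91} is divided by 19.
By Fermat: 9^{18} ≡ 1 (mod 19). 91 = 5×18 + 1. So 9^{91} ≡ 9^{1} ≡ 9 (mod 19)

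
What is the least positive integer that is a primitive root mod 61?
g = 2. Powers: [2, 4, 8, 16, 32, 3, 6, 12, 24, 48, ...] generates all 60 non-zero residues.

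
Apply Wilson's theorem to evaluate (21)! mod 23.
(22)! = (21)! × (22) ≡ -1 mod 23. So (21)! ≡ -1 × (22)^(-1) ≡ (-1)×(-1) = 1 mod 23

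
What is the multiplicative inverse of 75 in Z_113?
Since 113 is prime, by Fermat 75^(-1) ≡ 75^{111} ≡ 110 mod 113. Verify: 75 × 110 = 8250 ≡ 1 mod 113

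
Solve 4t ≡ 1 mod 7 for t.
Since 7 is prime, by Fermat 4^(-1) ≡ 4^{5} ≡ 2 mod 7. Verify: 4 × 2 = 8 ≡ 1 mod 7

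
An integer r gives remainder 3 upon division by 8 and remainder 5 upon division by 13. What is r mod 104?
M = 8 × 13 = 104. M₁ = 13, y₁ ≡ 5 mod 8. M₂ = 8, y₂ ≡ 5 mod 13. r = 3×13×5 + 5×8×5 ≡ 83 mod 104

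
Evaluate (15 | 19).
(15/19) = 15^{9} mod 19 = -1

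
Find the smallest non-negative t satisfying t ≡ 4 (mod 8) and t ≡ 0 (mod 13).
M = 8 × 13 = 104. M₁ = 13, y₁ ≡ 5 (mod 8). M₂ = 8, y₂ ≡ 5 (mod 13). t = 4×13×5 + 0×8×5 ≡ 52 (mod 104)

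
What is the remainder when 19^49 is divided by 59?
By repeated squaring (mod 59): 19^{1}≡19, 19^{2}≡7, 19^{4}≡49, 19^{8}≡41, 19^{16}≡29, 19^{32}≡15. Then 19^{49} = 19^{32+16+1} ≡ 15 × 29 × 19 ≡ 5 (mod 59)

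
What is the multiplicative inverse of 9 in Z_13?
Since 13 is prime, by Fermat 9^(-1) ≡ 9^{11} ≡ 3 (mod 13). Verify: 9 × 3 = 27 ≡ 1 (mod 13)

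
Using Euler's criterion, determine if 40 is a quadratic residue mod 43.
By Euler's criterion: 40^{21} ≡ 1 mod 43. Since this equals 1, 40 is a QR.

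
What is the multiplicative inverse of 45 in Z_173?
Since 173 is prime, by Fermat 45^(-1) ≡ 45^{171} ≡ 50 mod 173. Verify: 45 × 50 = 2250 ≡ 1 mod 173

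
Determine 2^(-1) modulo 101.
Since 101 is prime, by Fermat 2^(-1) ≡ 2^{99} ≡ 51 mod 101. Verify: 2 × 51 = 102 ≡ 1 mod 101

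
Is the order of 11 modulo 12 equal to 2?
Powers of 11 mod 12: 11^1≡11, 11^2≡1. First k with 11^k≡1 is k=2. Yes, ord_12(11) = 2.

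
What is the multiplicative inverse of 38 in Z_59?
Since 59 is prime, by Fermat 38^(-1) ≡ 38^{57} ≡ 14 mod 59. Verify: 38 × 14 = 532 ≡ 1 mod 59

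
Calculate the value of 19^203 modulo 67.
Using Fermat: 19^{66} ≡ 1 mod 67. 203 ≡ 5 mod 66. So 19^{203} ≡ 19^{5} ≡ 47 mod 67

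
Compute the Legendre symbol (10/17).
(10/17) = 10^{8} mod 17 = -1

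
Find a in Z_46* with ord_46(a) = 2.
45 has order 2 mod 46 since 45^{2} ≡ 1 (mod 46) and no smaller power works.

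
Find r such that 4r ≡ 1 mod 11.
Since 11 is prime, by Fermat 4^(-1) ≡ 4^{9} ≡ 3 mod 11. Verify: 4 × 3 = 12 ≡ 1 mod 11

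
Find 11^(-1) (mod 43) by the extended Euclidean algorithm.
Extended GCD: 11(4) + 43(-1) = 1. So 11^(-1) ≡ 4 (mod 43). Verify: 11 × 4 = 44 ≡ 1 (mod 43)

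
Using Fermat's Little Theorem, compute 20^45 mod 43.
By Fermat: 20^{42} ≡ 1 (mod 43). So 20^{45} = 20^{42} · 20^{3} ≡ 20^{3} ≡ 2 (mod 43)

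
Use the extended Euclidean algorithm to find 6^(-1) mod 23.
Extended GCD: 6(4) + 23(-1) = 1. So 6^(-1) ≡ 4 mod 23. Verify: 6 × 4 = 24 ≡ 1 mod 23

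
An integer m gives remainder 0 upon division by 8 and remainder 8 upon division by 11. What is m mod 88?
M = 8 × 11 = 88. M₁ = 11, y₁ ≡ 3 mod 8. M₂ = 8, y₂ ≡ 7 mod 11. m = 0×11×3 + 8×8×7 ≡ 8 mod 88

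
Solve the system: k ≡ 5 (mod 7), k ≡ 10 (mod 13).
M = 7 × 13 = 91. M₁ = 13, y₁ ≡ 6 (mod 7). M₂ = 7, y₂ ≡ 2 (mod 13). k = 5×13×6 + 10×7×2 ≡ 75 (mod 91)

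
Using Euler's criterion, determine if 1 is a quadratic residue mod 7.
By Euler's criterion: 1^{3} ≡ 1 mod 7. Since this equals 1, 1 is a QR.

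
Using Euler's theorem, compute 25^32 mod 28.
By Euler: 25^{12} ≡ 1 (mod 28) since gcd(25, 28) = 1. 32 = 2×12 + 8. So 25^{32} ≡ 25^{8} ≡ 9 (mod 28)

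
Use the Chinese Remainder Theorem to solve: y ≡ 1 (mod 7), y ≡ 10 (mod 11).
M = 7 × 11 = 77. M₁ = 11, y₁ ≡ 2 (mod 7). M₂ = 7, y₂ ≡ 8 (mod 11). y = 1×11×2 + 10×7×8 ≡ 43 (mod 77)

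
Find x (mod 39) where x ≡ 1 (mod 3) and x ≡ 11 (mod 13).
M = 3 × 13 = 39. M₁ = 13, y₁ ≡ 1 (mod 3). M₂ = 3, y₂ ≡ 9 (mod 13). x = 1×13×1 + 11×3×9 ≡ 37 (mod 39)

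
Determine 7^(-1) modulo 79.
Since 79 is prime, by Fermat 7^(-1) ≡ 7^{77} ≡ 34 (mod 79). Verify: 7 × 34 = 238 ≡ 1 (mod 79)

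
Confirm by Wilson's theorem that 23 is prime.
(22)! mod 23 = 22. Since this equals -1 (mod 23), Wilson confirms 23 is prime.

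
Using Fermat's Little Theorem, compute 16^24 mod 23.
By Fermat: 16^{22} ≡ 1 mod 23. So 16^{24} = 16^{22} · 16^{2} ≡ 16^{2} ≡ 3 mod 23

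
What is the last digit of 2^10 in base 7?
Using Fermat: 2^{6} ≡ 1 (mod 7). 10 ≡ 4 (mod 6). So 2^{10} ≡ 2^{4} ≡ 2 (mod 7)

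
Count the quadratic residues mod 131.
Exactly half the non-zero residues mod a prime are QRs: (131-1)/2 = 65.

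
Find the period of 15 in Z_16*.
Powers of 15 mod 16: 15^1≡15, 15^2≡1. ord_16(15) = 2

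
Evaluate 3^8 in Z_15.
By repeated squaring mod 15: 3^{1}≡3, 3^{2}≡9, 3^{4}≡6, 3^{8}≡6. So 3^{8} ≡ 6 mod 15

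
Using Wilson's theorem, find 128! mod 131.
(130)! = (128)! × (129) × (130) ≡ -1 (mod 131). So (128)! ≡ -1 × [(130)(129)]^(-1) ≡ 65 (mod 131)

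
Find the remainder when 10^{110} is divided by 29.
By Fermat: 10^{28} ≡ 1 (mod 29). 110 = 3×28 + 26. So 10^{110} ≡ 10^{26} ≡ 9 (mod 29)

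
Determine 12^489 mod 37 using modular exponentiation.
Using Fermat: 12^{36} ≡ 1 (mod 37). 489 ≡ 21 (mod 36). So 12^{489} ≡ 12^{21} ≡ 26 (mod 37)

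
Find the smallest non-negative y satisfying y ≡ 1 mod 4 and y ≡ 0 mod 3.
M = 4 × 3 = 12. M₁ = 3, y₁ ≡ 3 mod 4. M₂ = 4, y₂ ≡ 1 mod 3. y = 1×3×3 + 0×4×1 ≡ 9 mod 12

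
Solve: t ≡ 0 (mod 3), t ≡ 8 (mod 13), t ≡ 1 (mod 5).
M = 3 × 13 × 5 = 195. M₁ = 65, y₁ ≡ 2 (mod 3). M₂ = 15, y₂ ≡ 7 (mod 13). M₃ = 39, y₃ ≡ 4 (mod 5). t = 0×65×2 + 8×15×7 + 1×39×4 ≡ 21 (mod 195)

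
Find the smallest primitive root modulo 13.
g = 2. Powers: [2, 4, 8, 3, 6, 12, ...] generates all 12 non-zero residues.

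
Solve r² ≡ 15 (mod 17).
The square roots of 15 mod 17 are 7 and 10. Verify: 7² = 49 ≡ 15 (mod 17)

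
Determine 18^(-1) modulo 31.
Since 31 is prime, by Fermat 18^(-1) ≡ 18^{29} ≡ 19 mod 31. Verify: 18 × 19 = 342 ≡ 1 mod 31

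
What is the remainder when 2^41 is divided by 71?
By repeated squaring mod 71: 2^{1}≡2, 2^{2}≡4, 2^{4}≡16, 2^{8}≡43, 2^{16}≡3, 2^{32}≡9. Then 2^{41} = 2^{32+8+1} ≡ 9 × 43 × 2 ≡ 64 mod 71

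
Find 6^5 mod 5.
Using Fermat: 6^{4} ≡ 1 mod 5. 5 ≡ 1 mod 4. So 6^{5} ≡ 6^{1} ≡ 1 mod 5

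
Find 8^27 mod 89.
By repeated squaring mod 89: 8^{1}≡8, 8^{2}≡64, 8^{4}≡2, 8^{8}≡4, 8^{16}≡16. Then 8^{27} = 8^{16+8+2+1} ≡ 16 × 4 × 64 × 8 ≡ 16 mod 89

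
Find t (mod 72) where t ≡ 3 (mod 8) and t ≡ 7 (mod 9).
M = 8 × 9 = 72. M₁ = 9, y₁ ≡ 1 (mod 8). M₂ = 8, y₂ ≡ 8 (mod 9). t = 3×9×1 + 7×8×8 ≡ 43 (mod 72)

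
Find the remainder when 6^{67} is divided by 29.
By Fermat: 6^{28} ≡ 1 mod 29. 67 = 2×28 + 11. So 6^{67} ≡ 6^{11} ≡ 9 mod 29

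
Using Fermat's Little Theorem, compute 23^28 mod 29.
By Fermat's Little Theorem, 23^{28} ≡ 1 mod 29 since 29 is prime and gcd(23, 29) = 1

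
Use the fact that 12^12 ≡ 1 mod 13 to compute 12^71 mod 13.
By Fermat: 12^{12} ≡ 1 mod 13. 71 = 5×12 + 11. So 12^{71} ≡ 12^{11} ≡ 12 mod 13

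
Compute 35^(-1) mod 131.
Since 131 is prime, by Fermat 35^(-1) ≡ 35^{129} ≡ 15 mod 131. Verify: 35 × 15 = 525 ≡ 1 mod 131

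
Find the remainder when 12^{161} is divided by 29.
By Fermat: 12^{28} ≡ 1 (mod 29). 161 = 5×28 + 21. So 12^{161} ≡ 12^{21} ≡ 12 (mod 29)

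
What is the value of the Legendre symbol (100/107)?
(100/107) = 100^{53} mod 107 = 1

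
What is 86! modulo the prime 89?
(88)! = (86)! × (87) × (88) ≡ -1 (mod 89). So (86)! ≡ -1 × [(88)(87)]^(-1) ≡ 44 (mod 89)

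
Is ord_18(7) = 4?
Powers of 7 mod 18: 7^1≡7, 7^2≡13, 7^3≡1. Already 7^3≡1, so the order is 3 < 4. No, the actual order is 3.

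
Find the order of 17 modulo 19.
Powers of 17 mod 19: 17^1≡17, 17^2≡4, 17^3≡11, 17^4≡16, 17^5≡6, 17^6≡7, 17^7≡5, 17^8≡9, 17^9≡1. Order = 9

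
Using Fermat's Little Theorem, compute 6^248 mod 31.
By Fermat: 6^{30} ≡ 1 mod 31. 248 ≡ 8 mod 30. So 6^{248} ≡ 6^{8} ≡ 5 mod 31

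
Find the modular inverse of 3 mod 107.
Since 107 is prime, by Fermat 3^(-1) ≡ 3^{105} ≡ 36 mod 107. Verify: 3 × 36 = 108 ≡ 1 mod 107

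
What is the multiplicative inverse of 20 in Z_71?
Since 71 is prime, by Fermat 20^(-1) ≡ 20^{69} ≡ 32 (mod 71). Verify: 20 × 32 = 640 ≡ 1 (mod 71)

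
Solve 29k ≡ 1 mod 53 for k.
Since 53 is prime, by Fermat 29^(-1) ≡ 29^{51} ≡ 11 mod 53. Verify: 29 × 11 = 319 ≡ 1 mod 53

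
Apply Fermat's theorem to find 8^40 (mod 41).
By Fermat's Little Theorem, 8^{40} ≡ 1 (mod 41) since 41 is prime and gcd(8, 41) = 1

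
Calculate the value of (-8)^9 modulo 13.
By repeated squaring (mod 13): (-8)^{1}≡5, (-8)^{2}≡12, (-8)^{4}≡1, (-8)^{8}≡1. Then (-8)^{9} = (-8)^{8+1} ≡ 1 × 5 ≡ 5 (mod 13)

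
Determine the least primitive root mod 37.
g = 2. Powers: [2, 4, 8, 16, 32, 27, 17, 34, ...] generates all 36 non-zero residues.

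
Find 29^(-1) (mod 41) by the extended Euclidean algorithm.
Extended GCD: 29(17) + 41(-12) = 1. So 29^(-1) ≡ 17 (mod 41). Verify: 29 × 17 = 493 ≡ 1 (mod 41)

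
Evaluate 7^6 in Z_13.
By repeated squaring mod 13: 7^{1}≡7, 7^{2}≡10, 7^{4}≡9. Then 7^{6} = 7^{4+2} ≡ 9 × 10 ≡ 12 mod 13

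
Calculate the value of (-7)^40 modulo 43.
By repeated squaring (mod 43): (-7)^{1}≡36, (-7)^{2}≡6, (-7)^{4}≡36, (-7)^{8}≡6, (-7)^{16}≡36, (-7)^{32}≡6. Then (-7)^{40} = (-7)^{32+8} ≡ 6 × 6 ≡ 36 (mod 43)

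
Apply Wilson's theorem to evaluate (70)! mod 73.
(72)! = (70)! × (71) × (72) ≡ -1 mod 73. So (70)! ≡ -1 × [(72)(71)]^(-1) ≡ 36 mod 73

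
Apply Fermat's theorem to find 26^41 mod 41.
By Fermat: 26^{40} ≡ 1 mod 41. So 26^{41} = 26^{40} · 26^{1} ≡ 26^{1} ≡ 26 mod 41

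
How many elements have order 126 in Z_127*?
Number of primitive roots mod 127 = φ(p-1) = φ(126) = 36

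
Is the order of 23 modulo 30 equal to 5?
Powers of 23 mod 30: 23^1≡23, 23^2≡19, 23^3≡17, 23^4≡1. Already 23^4≡1, so the order is 4 < 5. No, the actual order is 4.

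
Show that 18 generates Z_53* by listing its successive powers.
18^1, 18^2, ..., 18^{52} mod 53: [18, 6, 2, 36, 12, 4, 19, 24, 8, 38, 48, 16, 23, 43, 32, 46, 33, 11, 39, 13, 22, 25, 26, 44, 50, 52, 35, 47, 51, 17, 41, 49, 34, 29, 45, 15, 5, 37, 30, 10, 21, 7, 20, 42, 14, 40, 31, 28, 27, 9, 3, 1]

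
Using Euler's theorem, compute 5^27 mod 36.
By Euler: 5^{12} ≡ 1 mod 36 since gcd(5, 36) = 1. 27 = 2×12 + 3. So 5^{27} ≡ 5^{3} ≡ 17 mod 36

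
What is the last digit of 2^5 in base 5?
Using Fermat: 2^{4} ≡ 1 mod 5. 5 ≡ 1 mod 4. So 2^{5} ≡ 2^{1} ≡ 2 mod 5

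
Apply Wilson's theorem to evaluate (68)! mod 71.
(70)! = (68)! × (69) × (70) ≡ -1 mod 71. So (68)! ≡ -1 × [(70)(69)]^(-1) ≡ 35 mod 71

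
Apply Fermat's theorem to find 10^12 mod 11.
By Fermat: 10^{10} ≡ 1 mod 11. So 10^{12} = 10^{10} · 10^{2} ≡ 10^{2} ≡ 1 mod 11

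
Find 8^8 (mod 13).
By repeated squaring (mod 13): 8^{1}≡8, 8^{2}≡12, 8^{4}≡1, 8^{8}≡1. So 8^{8} ≡ 1 (mod 13)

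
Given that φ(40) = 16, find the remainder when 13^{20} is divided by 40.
By Euler: 13^{16} ≡ 1 mod 40 since gcd(13, 40) = 1. 20 = 1×16 + 4. So 13^{20} ≡ 13^{4} ≡ 1 mod 40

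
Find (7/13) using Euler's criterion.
(7/13) = 7^{6} mod 13 = -1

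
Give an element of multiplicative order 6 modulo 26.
17 has order 6 mod 26 since 17^{6} ≡ 1 mod 26 and no smaller power works.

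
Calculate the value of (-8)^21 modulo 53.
By repeated squaring mod 53: (-8)^{1}≡45, (-8)^{2}≡11, (-8)^{4}≡15, (-8)^{8}≡13, (-8)^{16}≡10. Then (-8)^{21} = (-8)^{16+4+1} ≡ 10 × 15 × 45 ≡ 19 mod 53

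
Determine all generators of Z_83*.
There are φ(82) = 40 primitive roots mod 83: {2, 5, 6, 8, 13, 14, 15, 18, 19, 20, 22, 24, 32, 34, 35, 39, 42, 43, 45, 46, 47, 50, 52, 53, 54, 55, 56, 57, 58, 60, 62, 66, 67, 71, 72, 73, 74, 76, 79, 80}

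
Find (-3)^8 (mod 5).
Using Fermat: (-3)^{4} ≡ 1 (mod 5). 8 ≡ 0 (mod 4). So (-3)^{8} ≡ (-3)^{0} ≡ 1 (mod 5)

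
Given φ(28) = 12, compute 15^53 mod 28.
By Euler: 15^{12} ≡ 1 (mod 28) since gcd(15, 28) = 1. 53 = 4×12 + 5. So 15^{53} ≡ 15^{5} ≡ 15 (mod 28)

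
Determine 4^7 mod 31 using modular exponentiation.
By repeated squaring (mod 31): 4^{1}≡4, 4^{2}≡16, 4^{4}≡8. Then 4^{7} = 4^{4+2+1} ≡ 8 × 16 × 4 ≡ 16 (mod 31)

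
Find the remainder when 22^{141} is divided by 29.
By Fermat: 22^{28} ≡ 1 (mod 29). 141 = 5×28 + 1. So 22^{141} ≡ 22^{1} ≡ 22 (mod 29)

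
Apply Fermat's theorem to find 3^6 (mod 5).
By Fermat: 3^{4} ≡ 1 (mod 5). So 3^{6} = 3^{4} · 3^{2} ≡ 3^{2} ≡ 4 (mod 5)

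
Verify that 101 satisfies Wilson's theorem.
(100)! mod 101 = 100. Since this equals -1 (mod 101), Wilson confirms 101 is prime.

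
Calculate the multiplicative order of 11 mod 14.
Powers of 11 mod 14: 11^1≡11, 11^2≡9, 11^3≡1. Order = 3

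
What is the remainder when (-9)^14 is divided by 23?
By repeated squaring (mod 23): (-9)^{1}≡14, (-9)^{2}≡12, (-9)^{4}≡6, (-9)^{8}≡13. Then (-9)^{14} = (-9)^{8+4+2} ≡ 13 × 6 × 12 ≡ 16 (mod 23)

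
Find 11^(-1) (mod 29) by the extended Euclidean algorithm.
Extended GCD: 11(8) + 29(-3) = 1. So 11^(-1) ≡ 8 (mod 29). Verify: 11 × 8 = 88 ≡ 1 (mod 29)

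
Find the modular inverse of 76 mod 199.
Since 199 is prime, by Fermat 76^(-1) ≡ 76^{197} ≡ 55 mod 199. Verify: 76 × 55 = 4180 ≡ 1 mod 199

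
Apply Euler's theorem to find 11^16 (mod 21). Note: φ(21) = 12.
By Euler: 11^{12} ≡ 1 (mod 21) since gcd(11, 21) = 1. 16 = 1×12 + 4. So 11^{16} ≡ 11^{4} ≡ 4 (mod 21)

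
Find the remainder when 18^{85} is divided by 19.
By Fermat: 18^{18} ≡ 1 (mod 19). 85 = 4×18 + 13. So 18^{85} ≡ 18^{13} ≡ 18 (mod 19)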